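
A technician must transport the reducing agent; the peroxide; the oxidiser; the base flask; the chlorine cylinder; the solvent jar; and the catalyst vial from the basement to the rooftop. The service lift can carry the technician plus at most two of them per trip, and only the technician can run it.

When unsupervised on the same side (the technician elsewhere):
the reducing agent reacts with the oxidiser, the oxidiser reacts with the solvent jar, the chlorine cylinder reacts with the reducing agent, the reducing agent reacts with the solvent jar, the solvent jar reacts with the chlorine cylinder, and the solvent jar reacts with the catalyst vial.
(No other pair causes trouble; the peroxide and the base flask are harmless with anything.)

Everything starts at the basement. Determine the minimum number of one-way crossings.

Counting alone: the technician can take at most 2 across per trip to the rooftop, so moving all 7 needs at least 4 loaded trips out, with a return between consecutive ones — at least 7 crossings.
The safety rule pushes this higher. Following every safe sequence of crossings, the most of the 7 that can be at the rooftop as the service lift arrives there on crossings 7, 9 is 5, 6 respectively — never all 7.
So no plan with fewer than 11 crossings exists, and this one achieves 11:
1. Technician goes to the rooftop with the reducing agent and the solvent jar.  [the basement: the base flask, the catalyst vial, the chlorine cylinder, the oxidiser, the peroxide | the rooftop: the reducing agent, the solvent jar]
2. Technician goes back to the basement with the reducing agent.  [the basement: the base flask, the catalyst vial, the chlorine cylinder, the oxidiser, the peroxide, the reducing agent | the rooftop: the solvent jar]
3. Technician goes to the rooftop with the peroxide and the reducing agent.  [the basement: the base flask, the catalyst vial, the chlorine cylinder, the oxidiser | the rooftop: the peroxide, the reducing agent, the solvent jar]
4. Technician goes back to the basement with the reducing agent.  [the basement: the base flask, the catalyst vial, the chlorine cylinder, the oxidiser, the reducing agent | the rooftop: the peroxide, the solvent jar]
5. Technician goes to the rooftop with the base flask and the reducing agent.  [the basement: the catalyst vial, the chlorine cylinder, the oxidiser | the rooftop: the base flask, the peroxide, the reducing agent, the solvent jar]
6. Technician goes back to the basement with the reducing agent.  [the basement: the catalyst vial, the chlorine cylinder, the oxidiser, the reducing agent | the rooftop: the base flask, the peroxide, the solvent jar]
7. Technician goes to the rooftop with the catalyst vial and the reducing agent.  [the basement: the chlorine cylinder, the oxidiser | the rooftop: the base flask, the catalyst vial, the peroxide, the reducing agent, the solvent jar]
8. Technician goes back to the basement with the solvent jar.  [the basement: the chlorine cylinder, the oxidiser, the solvent jar | the rooftop: the base flask, the catalyst vial, the peroxide, the reducing agent]
9. Technician goes to the rooftop with the chlorine cylinder and the oxidiser.  [the basement: the solvent jar | the rooftop: the base flask, the catalyst vial, the chlorine cylinder, the oxidiser, the peroxide, the reducing agent]
10. Technician goes back to the basement with the reducing agent.  [the basement: the reducing agent, the solvent jar | the rooftop: the base flask, the catalyst vial, the chlorine cylinder, the oxidiser, the peroxide]
11. Technician goes to the rooftop with the reducing agent and the solvent jar.  [the basement: — | the rooftop: the base flask, the catalyst vial, the chlorine cylinder, the oxidiser, the peroxide, the reducing agent, the solvent jar]

11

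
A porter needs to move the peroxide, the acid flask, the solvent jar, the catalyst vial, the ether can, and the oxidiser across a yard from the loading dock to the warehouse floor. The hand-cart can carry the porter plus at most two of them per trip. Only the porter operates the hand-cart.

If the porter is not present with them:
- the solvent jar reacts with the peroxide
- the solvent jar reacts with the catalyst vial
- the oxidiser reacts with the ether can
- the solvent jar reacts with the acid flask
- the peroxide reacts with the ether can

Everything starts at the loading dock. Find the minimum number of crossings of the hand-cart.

7

Counting alone: the porter can take at most 2 across per trip to the warehouse floor, so moving all 6 needs at least 3 loaded trips out, with a return between consecutive ones — at least 5 crossings.
The safety rule pushes this higher. Following every safe sequence of crossings, the most of the 6 that can be at the warehouse floor as the hand-cart arrives there on crossing 5 is 5 — never all 6.
So no plan with fewer than 7 crossings exists, and this one achieves 7:
1. Porter goes to the warehouse floor with the ether can and the solvent jar.  [the loading dock: the acid flask, the catalyst vial, the oxidiser, the peroxide | the warehouse floor: the ether can, the solvent jar]
2. Porter goes back to the loading dock alone.  [the loading dock: the acid flask, the catalyst vial, the oxidiser, the peroxide | the warehouse floor: the ether can, the solvent jar]
3. Porter goes to the warehouse floor with the acid flask and the peroxide.  [the loading dock: the catalyst vial, the oxidiser | the warehouse floor: the acid flask, the ether can, the peroxide, the solvent jar]
4. Porter goes back to the loading dock with the ether can and the solvent jar.  [the loading dock: the catalyst vial, the ether can, the oxidiser, the solvent jar | the warehouse floor: the acid flask, the peroxide]
5. Porter goes to the warehouse floor with the catalyst vial and the oxidiser.  [the loading dock: the ether can, the solvent jar | the warehouse floor: the acid flask, the catalyst vial, the oxidiser, the peroxide]
6. Porter goes back to the loading dock alone.  [the loading dock: the ether can, the solvent jar | the warehouse floor: the acid flask, the catalyst vial, the oxidiser, the peroxide]
7. Porter goes to the warehouse floor with the ether can and the solvent jar.  [the loading dock: — | the warehouse floor: the acid flask, the catalyst vial, the ether can, the oxidiser, the peroxide, the solvent jar]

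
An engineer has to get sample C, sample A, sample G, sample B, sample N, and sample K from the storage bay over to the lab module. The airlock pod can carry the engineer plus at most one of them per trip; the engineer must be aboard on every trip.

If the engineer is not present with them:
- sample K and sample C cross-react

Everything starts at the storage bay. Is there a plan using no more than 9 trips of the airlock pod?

Counting alone: the engineer can take at most 1 across per trip to the lab module, so moving all 6 needs at least 6 loaded trips out, with a return between consecutive ones — at least 11 crossings.
Since 9 < 11, 9 crossings cannot be enough. (The shortest complete plan in fact takes 11:)
1. Engineer goes to the lab module with sample C.
2. Engineer goes back to the storage bay alone.
3. Engineer goes to the lab module with sample A.
4. Engineer goes back to the storage bay alone.
5. Engineer goes to the lab module with sample G.
6. Engineer goes back to the storage bay alone.
7. Engineer goes to the lab module with sample B.
8. Engineer goes back to the storage bay alone.
9. Engineer goes to the lab module with sample N.
10. Engineer goes back to the storage bay alone.
11. Engineer goes to the lab module with sample K.

No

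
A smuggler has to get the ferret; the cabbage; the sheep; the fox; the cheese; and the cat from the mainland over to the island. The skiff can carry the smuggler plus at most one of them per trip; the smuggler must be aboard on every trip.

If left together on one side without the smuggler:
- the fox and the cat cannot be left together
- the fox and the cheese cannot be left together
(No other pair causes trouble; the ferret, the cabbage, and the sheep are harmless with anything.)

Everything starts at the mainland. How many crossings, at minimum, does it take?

13

Counting alone: the smuggler can take at most 1 across per trip to the island, so moving all 6 needs at least 6 loaded trips out, with a return between consecutive ones — at least 11 crossings.
The safety rule pushes this higher. Following every safe sequence of crossings, the most of the 6 that can be at the island as the skiff arrives there on crossing 11 is 5 — never all 6.
So no plan with fewer than 13 crossings exists, and this one achieves 13:
1. Smuggler goes to the island with the fox.  [the mainland: the cabbage, the cat, the cheese, the ferret, the sheep | the island: the fox]
2. Smuggler goes back to the mainland alone.  [the mainland: the cabbage, the cat, the cheese, the ferret, the sheep | the island: the fox]
3. Smuggler goes to the island with the ferret.  [the mainland: the cabbage, the cat, the cheese, the sheep | the island: the ferret, the fox]
4. Smuggler goes back to the mainland alone.  [the mainland: the cabbage, the cat, the cheese, the sheep | the island: the ferret, the fox]
5. Smuggler goes to the island with the cabbage.  [the mainland: the cat, the cheese, the sheep | the island: the cabbage, the ferret, the fox]
6. Smuggler goes back to the mainland alone.  [the mainland: the cat, the cheese, the sheep | the island: the cabbage, the ferret, the fox]
7. Smuggler goes to the island with the sheep.  [the mainland: the cat, the cheese | the island: the cabbage, the ferret, the fox, the sheep]
8. Smuggler goes back to the mainland alone.  [the mainland: the cat, the cheese | the island: the cabbage, the ferret, the fox, the sheep]
9. Smuggler goes to the island with the cheese.  [the mainland: the cat | the island: the cabbage, the cheese, the ferret, the fox, the sheep]
10. Smuggler goes back to the mainland with the fox.  [the mainland: the cat, the fox | the island: the cabbage, the cheese, the ferret, the sheep]
11. Smuggler goes to the island with the cat.  [the mainland: the fox | the island: the cabbage, the cat, the cheese, the ferret, the sheep]
12. Smuggler goes back to the mainland alone.  [the mainland: the fox | the island: the cabbage, the cat, the cheese, the ferret, the sheep]
13. Smuggler goes to the island with the fox.  [the mainland: — | the island: the cabbage, the cat, the cheese, the ferret, the fox, the sheep]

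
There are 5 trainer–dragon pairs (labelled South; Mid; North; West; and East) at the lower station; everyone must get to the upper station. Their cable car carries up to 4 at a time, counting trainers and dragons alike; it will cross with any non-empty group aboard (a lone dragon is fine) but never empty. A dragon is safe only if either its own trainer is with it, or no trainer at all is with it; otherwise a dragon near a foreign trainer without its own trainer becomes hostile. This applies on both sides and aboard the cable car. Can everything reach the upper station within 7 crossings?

Yes — this plan uses 7 crossings (≤ 7):
1. dragon South and trainer South cross → the upper station.
2. trainer South crosses ← the lower station.
3. dragon East, dragon Mid, dragon North, and dragon West cross → the upper station.
4. dragon South crosses ← the lower station.
5. trainer East, trainer Mid, trainer North, and trainer West cross → the upper station.
6. dragon Mid and trainer Mid cross ← the lower station.
7. dragon Mid, dragon South, trainer Mid, and trainer South cross → the upper station.

Yes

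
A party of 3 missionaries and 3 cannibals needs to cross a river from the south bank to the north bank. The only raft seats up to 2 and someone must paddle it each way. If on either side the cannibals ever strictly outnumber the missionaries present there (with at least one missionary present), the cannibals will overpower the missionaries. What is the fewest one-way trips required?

11

Counting alone: each trip to the north bank takes at most 2 across and each return brings at least 1 back, so after t trips out (and t−1 returns) at most 2t − (t−1) of the 6 are across; that first reaches 6 at t = 5, so at least 9 crossings are needed.
The safety rule pushes this higher. Following every safe sequence of crossings, the most of the 6 that can be at the north bank as the raft arrives there on crossing 9 is 5 — never all 6.
So no plan with fewer than 11 crossings exists, and this one achieves 11:
1. 2 cannibals → the north bank.  (the south bank: 3M 1C; the north bank: 0M 2C)
2. 1 cannibal ← the south bank.  (the south bank: 3M 2C; the north bank: 0M 1C)
3. 2 cannibals → the north bank.  (the south bank: 3M 0C; the north bank: 0M 3C)
4. 1 cannibal ← the south bank.  (the south bank: 3M 1C; the north bank: 0M 2C)
5. 2 missionaries → the north bank.  (the south bank: 1M 1C; the north bank: 2M 2C)
6. 1 missionary and 1 cannibal ← the south bank.  (the south bank: 2M 2C; the north bank: 1M 1C)
7. 2 missionaries → the north bank.  (the south bank: 0M 2C; the north bank: 3M 1C)
8. 1 cannibal ← the south bank.  (the south bank: 0M 3C; the north bank: 3M 0C)
9. 2 cannibals → the north bank.  (the south bank: 0M 1C; the north bank: 3M 2C)
10. 1 cannibal ← the south bank.  (the south bank: 0M 2C; the north bank: 3M 1C)
11. 2 cannibals → the north bank.  (the south bank: 0M 0C; the north bank: 3M 3C)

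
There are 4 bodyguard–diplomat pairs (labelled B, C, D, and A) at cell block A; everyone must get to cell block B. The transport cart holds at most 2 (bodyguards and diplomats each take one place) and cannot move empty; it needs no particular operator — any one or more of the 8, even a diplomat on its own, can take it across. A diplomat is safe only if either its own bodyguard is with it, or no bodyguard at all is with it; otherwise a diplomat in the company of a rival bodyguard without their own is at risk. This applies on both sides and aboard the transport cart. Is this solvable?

Following every safe sequence of crossings from the start, the most of the 8 that can be at cell block B as the transport cart arrives there on crossings 1, 3, 5 is 2, 3, 4 respectively; the best ever achieved is 4 of 8.
From crossing 7 on, no configuration arises that was not already reachable earlier: only 44 distinct safe configurations (who is on which side, and where the transport cart is) can ever be reached, none of them has everyone across, and every continuation just revisits them. So no valid plan exists.

No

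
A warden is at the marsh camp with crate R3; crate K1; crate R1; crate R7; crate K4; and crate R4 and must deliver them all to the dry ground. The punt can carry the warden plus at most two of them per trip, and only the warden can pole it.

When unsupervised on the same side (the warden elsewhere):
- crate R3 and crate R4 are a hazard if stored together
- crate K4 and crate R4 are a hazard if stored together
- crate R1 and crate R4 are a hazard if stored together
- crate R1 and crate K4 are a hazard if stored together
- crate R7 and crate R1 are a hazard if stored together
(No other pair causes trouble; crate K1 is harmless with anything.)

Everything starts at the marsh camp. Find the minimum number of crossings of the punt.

Counting alone: the warden can take at most 2 across per trip to the dry ground, so moving all 6 needs at least 3 loaded trips out, with a return between consecutive ones — at least 5 crossings.
The safety rule pushes this higher. Following every safe sequence of crossings, the most of the 6 that can be at the dry ground as the punt arrives there on crossings 5, 7 is 4, 5 respectively — never all 6.
So no plan with fewer than 9 crossings exists, and this one achieves 9:
1. Warden goes to the dry ground with crate R1 and crate R4.
2. Warden goes back to the marsh camp with crate R1.
3. Warden goes to the dry ground with crate R1 and crate R3.
4. Warden goes back to the marsh camp with crate R4.
5. Warden goes to the dry ground with crate K1 and crate K4.
6. Warden goes back to the marsh camp with crate R1.
7. Warden goes to the dry ground with crate R1 and crate R7.
8. Warden goes back to the marsh camp with crate R1.
9. Warden goes to the dry ground with crate R1 and crate R4.

9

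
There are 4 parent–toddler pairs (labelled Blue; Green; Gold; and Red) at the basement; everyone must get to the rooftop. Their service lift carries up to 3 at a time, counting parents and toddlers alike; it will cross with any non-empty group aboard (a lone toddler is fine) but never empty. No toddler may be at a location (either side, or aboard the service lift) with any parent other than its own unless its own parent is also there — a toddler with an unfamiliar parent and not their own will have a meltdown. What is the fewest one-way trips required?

Counting alone: each trip to the rooftop takes at most 3 across and each return brings at least 1 back, so after t trips out (and t−1 returns) at most 3t − (t−1) of the 8 are across; that first reaches 8 at t = 4, so at least 7 crossings are needed.
The safety rule pushes this higher. Following every safe sequence of crossings, the most of the 8 that can be at the rooftop as the service lift arrives there on crossing 7 is 7 — never all 8.
So no plan with fewer than 9 crossings exists, and this one achieves 9:
1. parent Blue and toddler Blue cross → the rooftop.
2. parent Blue crosses ← the basement.
3. parent Blue, parent Green, and toddler Green cross → the rooftop.
4. parent Blue and toddler Blue cross ← the basement.
5. parent Blue, parent Gold, and parent Red cross → the rooftop.
6. toddler Green crosses ← the basement.
7. toddler Blue and toddler Green cross → the rooftop.
8. toddler Blue crosses ← the basement.
9. toddler Blue, toddler Gold, and toddler Red cross → the rooftop.

9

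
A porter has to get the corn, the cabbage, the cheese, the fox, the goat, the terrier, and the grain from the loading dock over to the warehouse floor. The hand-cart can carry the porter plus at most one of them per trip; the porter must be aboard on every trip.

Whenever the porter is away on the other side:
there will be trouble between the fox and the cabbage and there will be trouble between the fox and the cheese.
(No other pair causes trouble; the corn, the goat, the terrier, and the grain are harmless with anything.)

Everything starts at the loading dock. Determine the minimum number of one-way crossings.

15

Counting alone: the porter can take at most 1 across per trip to the warehouse floor, so moving all 7 needs at least 7 loaded trips out, with a return between consecutive ones — at least 13 crossings.
The safety rule pushes this higher. Following every safe sequence of crossings, the most of the 7 that can be at the warehouse floor as the hand-cart arrives there on crossing 13 is 6 — never all 7.
So no plan with fewer than 15 crossings exists, and this one achieves 15:
1. Porter goes to the warehouse floor with the fox.
2. Porter goes back to the loading dock alone.
3. Porter goes to the warehouse floor with the corn.
4. Porter goes back to the loading dock alone.
5. Porter goes to the warehouse floor with the cabbage.
6. Porter goes back to the loading dock with the fox.
7. Porter goes to the warehouse floor with the cheese.
8. Porter goes back to the loading dock alone.
9. Porter goes to the warehouse floor with the goat.
10. Porter goes back to the loading dock alone.
11. Porter goes to the warehouse floor with the terrier.
12. Porter goes back to the loading dock alone.
13. Porter goes to the warehouse floor with the grain.
14. Porter goes back to the loading dock alone.
15. Porter goes to the warehouse floor with the fox.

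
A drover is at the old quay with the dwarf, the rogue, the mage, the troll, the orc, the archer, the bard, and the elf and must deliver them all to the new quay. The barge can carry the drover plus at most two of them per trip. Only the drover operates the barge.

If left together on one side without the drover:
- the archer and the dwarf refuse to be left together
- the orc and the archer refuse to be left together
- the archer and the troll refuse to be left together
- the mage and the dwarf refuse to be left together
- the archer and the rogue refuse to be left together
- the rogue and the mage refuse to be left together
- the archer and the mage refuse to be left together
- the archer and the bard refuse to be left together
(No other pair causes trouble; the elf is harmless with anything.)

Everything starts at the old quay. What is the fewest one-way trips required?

Counting alone: the drover can take at most 2 across per trip to the new quay, so moving all 8 needs at least 4 loaded trips out, with a return between consecutive ones — at least 7 crossings.
The safety rule pushes this higher. Following every safe sequence of crossings, the most of the 8 that can be at the new quay as the barge arrives there on crossings 7, 9, 11 is 5, 6, 7 respectively — never all 8.
So no plan with fewer than 13 crossings exists, and this one achieves 13:
1. Drover goes to the new quay with the archer and the mage.
2. Drover goes back to the old quay with the mage.
3. Drover goes to the new quay with the dwarf and the rogue.
4. Drover goes back to the old quay with the archer.
5. Drover goes to the new quay with the archer and the troll.
6. Drover goes back to the old quay with the archer.
7. Drover goes to the new quay with the archer and the orc.
8. Drover goes back to the old quay with the archer.
9. Drover goes to the new quay with the bard and the mage.
10. Drover goes back to the old quay with the mage.
11. Drover goes to the new quay with the elf and the mage.
12. Drover goes back to the old quay with the mage.
13. Drover goes to the new quay with the archer and the mage.

13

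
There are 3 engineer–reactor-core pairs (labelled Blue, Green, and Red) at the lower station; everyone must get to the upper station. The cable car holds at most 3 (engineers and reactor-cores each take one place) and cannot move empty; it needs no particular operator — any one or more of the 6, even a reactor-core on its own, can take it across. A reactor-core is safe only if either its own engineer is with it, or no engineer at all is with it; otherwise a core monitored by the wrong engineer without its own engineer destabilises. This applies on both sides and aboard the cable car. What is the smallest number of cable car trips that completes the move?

5

Counting alone: each trip to the upper station takes at most 3 across and each return brings at least 1 back, so after t trips out (and t−1 returns) at most 3t − (t−1) of the 6 are across; that first reaches 6 at t = 3, so at least 5 crossings are needed.
The plan below uses exactly 5 crossings, so it is optimal:
1. engineer Blue and reactor-core Blue cross → the upper station.
2. engineer Blue crosses ← the lower station.
3. engineer Blue, engineer Green, and engineer Red cross → the upper station.
4. reactor-core Blue crosses ← the lower station.
5. reactor-core Blue, reactor-core Green, and reactor-core Red cross → the upper station.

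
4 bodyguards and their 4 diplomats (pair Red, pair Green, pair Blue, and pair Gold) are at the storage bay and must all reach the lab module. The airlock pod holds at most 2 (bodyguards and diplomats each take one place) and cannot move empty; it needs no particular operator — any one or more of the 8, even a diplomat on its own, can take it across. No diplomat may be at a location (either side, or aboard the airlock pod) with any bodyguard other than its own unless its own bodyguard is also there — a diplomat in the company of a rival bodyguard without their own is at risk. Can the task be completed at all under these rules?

No

Following every safe sequence of crossings from the start, the most of the 8 that can be at the lab module as the airlock pod arrives there on crossings 1, 3, 5 is 2, 3, 4 respectively; the best ever achieved is 4 of 8.
From crossing 7 on, no configuration arises that was not already reachable earlier: only 44 distinct safe configurations (who is on which side, and where the airlock pod is) can ever be reached, none of them has everyone across, and every continuation just revisits them. So no valid plan exists.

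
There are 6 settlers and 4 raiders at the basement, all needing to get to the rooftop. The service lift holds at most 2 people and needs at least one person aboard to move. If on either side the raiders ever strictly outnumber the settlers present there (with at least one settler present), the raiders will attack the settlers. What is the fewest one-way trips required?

Counting alone: each trip to the rooftop takes at most 2 across and each return brings at least 1 back, so after t trips out (and t−1 returns) at most 2t − (t−1) of the 10 are across; that first reaches 10 at t = 9, so at least 17 crossings are needed.
The plan below uses exactly 17 crossings, so it is optimal:
1. 2 raiders → the rooftop.  (the basement: 6S 2R; the rooftop: 0S 2R)
2. 1 raider ← the basement.  (the basement: 6S 3R; the rooftop: 0S 1R)
3. 2 raiders → the rooftop.  (the basement: 6S 1R; the rooftop: 0S 3R)
4. 1 raider ← the basement.  (the basement: 6S 2R; the rooftop: 0S 2R)
5. 2 settlers → the rooftop.  (the basement: 4S 2R; the rooftop: 2S 2R)
6. 1 raider ← the basement.  (the basement: 4S 3R; the rooftop: 2S 1R)
7. 1 settler and 1 raider → the rooftop.  (the basement: 3S 2R; the rooftop: 3S 2R)
8. 1 raider ← the basement.  (the basement: 3S 3R; the rooftop: 3S 1R)
9. 2 raiders → the rooftop.  (the basement: 3S 1R; the rooftop: 3S 3R)
10. 1 raider ← the basement.  (the basement: 3S 2R; the rooftop: 3S 2R)
11. 1 settler and 1 raider → the rooftop.  (the basement: 2S 1R; the rooftop: 4S 3R)
12. 1 raider ← the basement.  (the basement: 2S 2R; the rooftop: 4S 2R)
13. 2 raiders → the rooftop.  (the basement: 2S 0R; the rooftop: 4S 4R)
14. 1 raider ← the basement.  (the basement: 2S 1R; the rooftop: 4S 3R)
15. 1 settler and 1 raider → the rooftop.  (the basement: 1S 0R; the rooftop: 5S 4R)
16. 1 raider ← the basement.  (the basement: 1S 1R; the rooftop: 5S 3R)
17. 1 settler and 1 raider → the rooftop.  (the basement: 0S 0R; the rooftop: 6S 4R)

17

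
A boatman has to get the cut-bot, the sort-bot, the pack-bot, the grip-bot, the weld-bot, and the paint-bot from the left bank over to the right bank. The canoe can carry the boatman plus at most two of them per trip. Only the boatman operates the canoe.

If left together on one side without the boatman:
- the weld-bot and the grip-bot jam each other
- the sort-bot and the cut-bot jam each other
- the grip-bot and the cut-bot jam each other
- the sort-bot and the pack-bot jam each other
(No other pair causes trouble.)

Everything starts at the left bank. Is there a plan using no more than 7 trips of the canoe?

Yes

Yes — this plan uses 7 crossings (≤ 7):
1. Boatman goes to the right bank with the grip-bot and the sort-bot.
2. Boatman goes back to the left bank alone.
3. Boatman goes to the right bank with the cut-bot and the pack-bot.
4. Boatman goes back to the left bank with the grip-bot and the sort-bot.
5. Boatman goes to the right bank with the paint-bot and the weld-bot.
6. Boatman goes back to the left bank alone.
7. Boatman goes to the right bank with the grip-bot and the sort-bot.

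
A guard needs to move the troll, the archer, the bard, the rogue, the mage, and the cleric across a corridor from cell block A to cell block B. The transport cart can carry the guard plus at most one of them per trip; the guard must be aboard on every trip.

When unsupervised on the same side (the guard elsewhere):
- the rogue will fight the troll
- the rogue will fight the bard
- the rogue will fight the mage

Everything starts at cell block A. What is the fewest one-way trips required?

Following every safe sequence of crossings from the start, the most of the 6 that can be at cell block B as the transport cart arrives there on crossings 1, 3, 5, 7 is 1, 2, 3, 4 respectively; the best ever achieved is 4 of 6.
From crossing 9 on, no configuration arises that was not already reachable earlier: only 36 distinct safe configurations (who is on which side, and where the transport cart is) can ever be reached, none of them has everyone across, and every continuation just revisits them. So no valid plan exists.

impossible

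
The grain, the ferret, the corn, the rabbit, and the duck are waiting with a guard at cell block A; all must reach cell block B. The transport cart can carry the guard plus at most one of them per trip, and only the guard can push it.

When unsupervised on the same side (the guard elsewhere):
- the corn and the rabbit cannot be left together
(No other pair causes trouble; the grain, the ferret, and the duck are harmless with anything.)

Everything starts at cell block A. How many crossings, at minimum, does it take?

Counting alone: the guard can take at most 1 across per trip to cell block B, so moving all 5 needs at least 5 loaded trips out, with a return between consecutive ones — at least 9 crossings.
The plan below uses exactly 9 crossings, so it is optimal:
1. Guard goes to cell block B with the corn.  [cell block A: the duck, the ferret, the grain, the rabbit | cell block B: the corn]
2. Guard goes back to cell block A alone.  [cell block A: the duck, the ferret, the grain, the rabbit | cell block B: the corn]
3. Guard goes to cell block B with the grain.  [cell block A: the duck, the ferret, the rabbit | cell block B: the corn, the grain]
4. Guard goes back to cell block A alone.  [cell block A: the duck, the ferret, the rabbit | cell block B: the corn, the grain]
5. Guard goes to cell block B with the ferret.  [cell block A: the duck, the rabbit | cell block B: the corn, the ferret, the grain]
6. Guard goes back to cell block A alone.  [cell block A: the duck, the rabbit | cell block B: the corn, the ferret, the grain]
7. Guard goes to cell block B with the duck.  [cell block A: the rabbit | cell block B: the corn, the duck, the ferret, the grain]
8. Guard goes back to cell block A alone.  [cell block A: the rabbit | cell block B: the corn, the duck, the ferret, the grain]
9. Guard goes to cell block B with the rabbit.  [cell block A: — | cell block B: the corn, the duck, the ferret, the grain, the rabbit]

9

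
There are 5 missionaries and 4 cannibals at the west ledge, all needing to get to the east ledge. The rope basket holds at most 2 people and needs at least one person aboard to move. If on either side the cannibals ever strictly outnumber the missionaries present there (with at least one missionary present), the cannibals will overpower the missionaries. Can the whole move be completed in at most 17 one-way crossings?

Yes — this plan uses 15 crossings (≤ 17):
1. 2 cannibals → the east ledge.  (the west ledge: 5M 2C; the east ledge: 0M 2C)
2. 1 cannibal ← the west ledge.  (the west ledge: 5M 3C; the east ledge: 0M 1C)
3. 2 cannibals → the east ledge.  (the west ledge: 5M 1C; the east ledge: 0M 3C)
4. 1 cannibal ← the west ledge.  (the west ledge: 5M 2C; the east ledge: 0M 2C)
5. 2 missionaries → the east ledge.  (the west ledge: 3M 2C; the east ledge: 2M 2C)
6. 1 cannibal ← the west ledge.  (the west ledge: 3M 3C; the east ledge: 2M 1C)
7. 1 missionary and 1 cannibal → the east ledge.  (the west ledge: 2M 2C; the east ledge: 3M 2C)
8. 1 missionary ← the west ledge.  (the west ledge: 3M 2C; the east ledge: 2M 2C)
9. 1 missionary and 1 cannibal → the east ledge.  (the west ledge: 2M 1C; the east ledge: 3M 3C)
10. 1 cannibal ← the west ledge.  (the west ledge: 2M 2C; the east ledge: 3M 2C)
11. 1 missionary and 1 cannibal → the east ledge.  (the west ledge: 1M 1C; the east ledge: 4M 3C)
12. 1 missionary ← the west ledge.  (the west ledge: 2M 1C; the east ledge: 3M 3C)
13. 1 missionary and 1 cannibal → the east ledge.  (the west ledge: 1M 0C; the east ledge: 4M 4C)
14. 1 cannibal ← the west ledge.  (the west ledge: 1M 1C; the east ledge: 4M 3C)
15. 1 missionary and 1 cannibal → the east ledge.  (the west ledge: 0M 0C; the east ledge: 5M 4C)

Yes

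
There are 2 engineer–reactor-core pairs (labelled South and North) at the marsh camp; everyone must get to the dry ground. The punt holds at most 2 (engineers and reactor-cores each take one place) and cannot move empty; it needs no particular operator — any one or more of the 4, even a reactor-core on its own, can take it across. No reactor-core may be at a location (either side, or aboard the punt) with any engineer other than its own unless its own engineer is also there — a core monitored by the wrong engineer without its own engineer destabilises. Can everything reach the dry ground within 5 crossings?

Yes

Yes — this plan uses 5 crossings (≤ 5):
1. engineer South and reactor-core South cross → the dry ground.
2. engineer South crosses ← the marsh camp.
3. engineer North and engineer South cross → the dry ground.
4. engineer North crosses ← the marsh camp.
5. engineer North and reactor-core North cross → the dry ground.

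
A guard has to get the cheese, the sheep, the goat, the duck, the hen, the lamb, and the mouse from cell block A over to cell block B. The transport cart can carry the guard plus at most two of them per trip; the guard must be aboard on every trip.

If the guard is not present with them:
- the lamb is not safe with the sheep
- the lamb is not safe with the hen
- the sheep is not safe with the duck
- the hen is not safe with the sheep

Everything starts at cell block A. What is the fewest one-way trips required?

11

Counting alone: the guard can take at most 2 across per trip to cell block B, so moving all 7 needs at least 4 loaded trips out, with a return between consecutive ones — at least 7 crossings.
The safety rule pushes this higher. Following every safe sequence of crossings, the most of the 7 that can be at cell block B as the transport cart arrives there on crossings 7, 9 is 5, 6 respectively — never all 7.
So no plan with fewer than 11 crossings exists, and this one achieves 11:
1. Guard goes to cell block B with the hen and the sheep.  [cell block A: the cheese, the duck, the goat, the lamb, the mouse | cell block B: the hen, the sheep]
2. Guard goes back to cell block A with the sheep.  [cell block A: the cheese, the duck, the goat, the lamb, the mouse, the sheep | cell block B: the hen]
3. Guard goes to cell block B with the cheese and the sheep.  [cell block A: the duck, the goat, the lamb, the mouse | cell block B: the cheese, the hen, the sheep]
4. Guard goes back to cell block A with the sheep.  [cell block A: the duck, the goat, the lamb, the mouse, the sheep | cell block B: the cheese, the hen]
5. Guard goes to cell block B with the goat and the sheep.  [cell block A: the duck, the lamb, the mouse | cell block B: the cheese, the goat, the hen, the sheep]
6. Guard goes back to cell block A with the sheep.  [cell block A: the duck, the lamb, the mouse, the sheep | cell block B: the cheese, the goat, the hen]
7. Guard goes to cell block B with the duck and the sheep.  [cell block A: the lamb, the mouse | cell block B: the cheese, the duck, the goat, the hen, the sheep]
8. Guard goes back to cell block A with the sheep.  [cell block A: the lamb, the mouse, the sheep | cell block B: the cheese, the duck, the goat, the hen]
9. Guard goes to cell block B with the mouse and the sheep.  [cell block A: the lamb | cell block B: the cheese, the duck, the goat, the hen, the mouse, the sheep]
10. Guard goes back to cell block A with the sheep.  [cell block A: the lamb, the sheep | cell block B: the cheese, the duck, the goat, the hen, the mouse]
11. Guard goes to cell block B with the lamb and the sheep.  [cell block A: — | cell block B: the cheese, the duck, the goat, the hen, the lamb, the mouse, the sheep]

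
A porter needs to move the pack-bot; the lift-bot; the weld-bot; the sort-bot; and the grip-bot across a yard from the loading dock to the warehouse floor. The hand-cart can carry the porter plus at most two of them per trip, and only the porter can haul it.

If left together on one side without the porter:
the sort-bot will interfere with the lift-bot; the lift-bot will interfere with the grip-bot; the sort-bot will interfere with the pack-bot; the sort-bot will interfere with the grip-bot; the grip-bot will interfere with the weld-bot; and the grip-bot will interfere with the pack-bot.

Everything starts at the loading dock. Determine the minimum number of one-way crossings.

7

Counting alone: the porter can take at most 2 across per trip to the warehouse floor, so moving all 5 needs at least 3 loaded trips out, with a return between consecutive ones — at least 5 crossings.
The safety rule pushes this higher. Following every safe sequence of crossings, the most of the 5 that can be at the warehouse floor as the hand-cart arrives there on crossing 5 is 4 — never all 5.
So no plan with fewer than 7 crossings exists, and this one achieves 7:
1. Porter goes to the warehouse floor with the grip-bot and the sort-bot.  [the loading dock: the lift-bot, the pack-bot, the weld-bot | the warehouse floor: the grip-bot, the sort-bot]
2. Porter goes back to the loading dock with the sort-bot.  [the loading dock: the lift-bot, the pack-bot, the sort-bot, the weld-bot | the warehouse floor: the grip-bot]
3. Porter goes to the warehouse floor with the lift-bot and the pack-bot.  [the loading dock: the sort-bot, the weld-bot | the warehouse floor: the grip-bot, the lift-bot, the pack-bot]
4. Porter goes back to the loading dock with the grip-bot.  [the loading dock: the grip-bot, the sort-bot, the weld-bot | the warehouse floor: the lift-bot, the pack-bot]
5. Porter goes to the warehouse floor with the sort-bot and the weld-bot.  [the loading dock: the grip-bot | the warehouse floor: the lift-bot, the pack-bot, the sort-bot, the weld-bot]
6. Porter goes back to the loading dock with the sort-bot.  [the loading dock: the grip-bot, the sort-bot | the warehouse floor: the lift-bot, the pack-bot, the weld-bot]
7. Porter goes to the warehouse floor with the grip-bot and the sort-bot.  [the loading dock: — | the warehouse floor: the grip-bot, the lift-bot, the pack-bot, the sort-bot, the weld-bot]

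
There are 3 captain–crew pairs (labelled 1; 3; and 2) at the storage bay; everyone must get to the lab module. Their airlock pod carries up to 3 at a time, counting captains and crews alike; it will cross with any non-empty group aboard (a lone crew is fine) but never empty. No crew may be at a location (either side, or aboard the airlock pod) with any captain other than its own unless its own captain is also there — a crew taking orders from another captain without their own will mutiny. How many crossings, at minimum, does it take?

5

Counting alone: each trip to the lab module takes at most 3 across and each return brings at least 1 back, so after t trips out (and t−1 returns) at most 3t − (t−1) of the 6 are across; that first reaches 6 at t = 3, so at least 5 crossings are needed.
The plan below uses exactly 5 crossings, so it is optimal:
1. captain 1 and crew 1 cross → the lab module.
2. captain 1 crosses ← the storage bay.
3. captain 1, captain 2, and captain 3 cross → the lab module.
4. crew 1 crosses ← the storage bay.
5. crew 1, crew 2, and crew 3 cross → the lab module.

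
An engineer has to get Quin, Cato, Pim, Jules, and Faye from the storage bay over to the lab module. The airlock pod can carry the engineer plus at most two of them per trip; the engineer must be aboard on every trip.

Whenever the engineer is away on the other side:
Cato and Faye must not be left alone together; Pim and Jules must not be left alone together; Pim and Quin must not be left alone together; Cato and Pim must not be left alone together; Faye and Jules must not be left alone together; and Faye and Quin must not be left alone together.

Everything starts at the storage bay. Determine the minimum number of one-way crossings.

Counting alone: the engineer can take at most 2 across per trip to the lab module, so moving all 5 needs at least 3 loaded trips out, with a return between consecutive ones — at least 5 crossings.
The safety rule pushes this higher. Following every safe sequence of crossings, the most of the 5 that can be at the lab module as the airlock pod arrives there on crossing 5 is 4 — never all 5.
So no plan with fewer than 7 crossings exists, and this one achieves 7:
1. Engineer goes to the lab module with Faye and Pim.  [the storage bay: Cato, Jules, Quin | the lab module: Faye, Pim]
2. Engineer goes back to the storage bay alone.  [the storage bay: Cato, Jules, Quin | the lab module: Faye, Pim]
3. Engineer goes to the lab module with Quin.  [the storage bay: Cato, Jules | the lab module: Faye, Pim, Quin]
4. Engineer goes back to the storage bay with Faye and Pim.  [the storage bay: Cato, Faye, Jules, Pim | the lab module: Quin]
5. Engineer goes to the lab module with Cato and Jules.  [the storage bay: Faye, Pim | the lab module: Cato, Jules, Quin]
6. Engineer goes back to the storage bay alone.  [the storage bay: Faye, Pim | the lab module: Cato, Jules, Quin]
7. Engineer goes to the lab module with Faye and Pim.  [the storage bay: — | the lab module: Cato, Faye, Jules, Pim, Quin]

7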